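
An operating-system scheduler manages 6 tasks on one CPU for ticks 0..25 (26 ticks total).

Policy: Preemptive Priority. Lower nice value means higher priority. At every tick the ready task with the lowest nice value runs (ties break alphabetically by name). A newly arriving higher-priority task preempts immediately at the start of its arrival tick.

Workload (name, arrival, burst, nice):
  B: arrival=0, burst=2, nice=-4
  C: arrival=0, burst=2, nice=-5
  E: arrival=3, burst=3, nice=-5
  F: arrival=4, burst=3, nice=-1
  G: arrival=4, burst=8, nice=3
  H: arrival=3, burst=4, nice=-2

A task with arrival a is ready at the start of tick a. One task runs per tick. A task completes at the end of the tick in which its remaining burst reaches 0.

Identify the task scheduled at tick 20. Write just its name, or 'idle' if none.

t=0: ready={B,C} → run C
t=1: ready={B,C} → run C
t=2: ready={B} → run B
t=3: ready={B,E,H} → run E
t=4: ready={B,E,F,G,H} → run E
t=5: ready={B,E,F,G,H} → run E
t=6: ready={B,F,G,H} → run B
t=7: ready={F,G,H} → run H
t=8: ready={F,G,H} → run H
t=9: ready={F,G,H} → run H
t=10: ready={F,G,H} → run H
t=11: ready={F,G} → run F
t=12: ready={F,G} → run F
t=13: ready={F,G} → run F
t=14: ready={G} → run G
t=15: ready={G} → run G
t=16: ready={G} → run G
t=17: ready={G} → run G
t=18: ready={G} → run G
t=19: ready={G} → run G
t=20: ready={G} → run G
t=21: ready={G} → run G
t=22: (idle)
t=23: (idle)
t=24: (idle)
t=25: (idle)

running at tick 20 = G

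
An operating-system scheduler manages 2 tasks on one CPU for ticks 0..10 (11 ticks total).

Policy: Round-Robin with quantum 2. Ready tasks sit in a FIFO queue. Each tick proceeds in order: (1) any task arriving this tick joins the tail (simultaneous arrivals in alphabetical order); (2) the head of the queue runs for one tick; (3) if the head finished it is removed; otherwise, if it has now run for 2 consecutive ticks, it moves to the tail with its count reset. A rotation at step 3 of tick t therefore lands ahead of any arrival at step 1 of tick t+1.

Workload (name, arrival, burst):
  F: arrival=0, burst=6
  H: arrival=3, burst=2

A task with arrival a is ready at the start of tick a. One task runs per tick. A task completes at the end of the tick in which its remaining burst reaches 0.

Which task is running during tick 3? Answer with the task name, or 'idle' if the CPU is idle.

t=0: queue=[F] q_used=0 → run F
t=1: queue=[F] q_used=1 → run F
t=2: queue=[F] q_used=0 → run F
t=3: queue=[F,H] q_used=1 → run F
t=4: queue=[H,F] q_used=0 → run H
t=5: queue=[H,F] q_used=1 → run H
t=6: queue=[F] q_used=0 → run F
t=7: queue=[F] q_used=1 → run F
t=8: (idle)
t=9: (idle)
t=10: (idle)

running at tick 3 = F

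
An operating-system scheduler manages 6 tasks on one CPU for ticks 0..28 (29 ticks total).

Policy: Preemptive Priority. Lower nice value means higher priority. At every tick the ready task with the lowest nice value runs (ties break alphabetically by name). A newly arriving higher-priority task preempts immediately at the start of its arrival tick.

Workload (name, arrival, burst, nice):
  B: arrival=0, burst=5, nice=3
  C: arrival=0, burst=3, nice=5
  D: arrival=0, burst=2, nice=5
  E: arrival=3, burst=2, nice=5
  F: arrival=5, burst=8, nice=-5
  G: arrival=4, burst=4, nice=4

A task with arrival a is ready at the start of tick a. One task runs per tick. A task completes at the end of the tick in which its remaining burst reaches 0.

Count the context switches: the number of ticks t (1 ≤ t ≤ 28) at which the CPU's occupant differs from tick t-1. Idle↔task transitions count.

context switches = 6

t=0: ready={B,C,D} → run B
t=1: ready={B,C,D} → run B
t=2: ready={B,C,D} → run B
t=3: ready={B,C,D,E} → run B
t=4: ready={B,C,D,E,G} → run B
t=5: ready={C,D,E,F,G} → run F
t=6: ready={C,D,E,F,G} → run F
t=7: ready={C,D,E,F,G} → run F
t=8: ready={C,D,E,F,G} → run F
t=9: ready={C,D,E,F,G} → run F
t=10: ready={C,D,E,F,G} → run F
t=11: ready={C,D,E,F,G} → run F
t=12: ready={C,D,E,F,G} → run F
t=13: ready={C,D,E,G} → run G
t=14: ready={C,D,E,G} → run G
t=15: ready={C,D,E,G} → run G
t=16: ready={C,D,E,G} → run G
t=17: ready={C,D,E} → run C
t=18: ready={C,D,E} → run C
t=19: ready={C,D,E} → run C
t=20: ready={D,E} → run D
t=21: ready={D,E} → run D
t=22: ready={E} → run E
t=23: ready={E} → run E
t=24: (idle)
t=25: (idle)
t=26: (idle)
t=27: (idle)
t=28: (idle)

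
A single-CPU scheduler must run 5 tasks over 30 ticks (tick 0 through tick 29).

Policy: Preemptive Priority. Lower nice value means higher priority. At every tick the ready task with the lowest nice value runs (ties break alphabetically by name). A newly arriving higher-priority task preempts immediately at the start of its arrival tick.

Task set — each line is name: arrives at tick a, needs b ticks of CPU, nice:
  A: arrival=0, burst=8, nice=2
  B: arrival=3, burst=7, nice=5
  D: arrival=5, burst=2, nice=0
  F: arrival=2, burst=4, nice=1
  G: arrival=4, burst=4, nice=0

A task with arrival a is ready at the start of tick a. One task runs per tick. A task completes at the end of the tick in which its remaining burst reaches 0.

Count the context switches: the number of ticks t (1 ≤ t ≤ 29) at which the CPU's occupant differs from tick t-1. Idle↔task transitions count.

context switches = 8

t=0: ready={A} → run A
t=1: ready={A} → run A
t=2: ready={A,F} → run F
t=3: ready={A,B,F} → run F
t=4: ready={A,B,F,G} → run G
t=5: ready={A,B,D,F,G} → run D
t=6: ready={A,B,D,F,G} → run D
t=7: ready={A,B,F,G} → run G
t=8: ready={A,B,F,G} → run G
t=9: ready={A,B,F,G} → run G
t=10: ready={A,B,F} → run F
t=11: ready={A,B,F} → run F
t=12: ready={A,B} → run A
t=13: ready={A,B} → run A
t=14: ready={A,B} → run A
t=15: ready={A,B} → run A
t=16: ready={A,B} → run A
t=17: ready={A,B} → run A
t=18: ready={B} → run B
t=19: ready={B} → run B
t=20: ready={B} → run B
t=21: ready={B} → run B
t=22: ready={B} → run B
t=23: ready={B} → run B
t=24: ready={B} → run B
t=25: (idle)
t=26: (idle)
t=27: (idle)
t=28: (idle)
t=29: (idle)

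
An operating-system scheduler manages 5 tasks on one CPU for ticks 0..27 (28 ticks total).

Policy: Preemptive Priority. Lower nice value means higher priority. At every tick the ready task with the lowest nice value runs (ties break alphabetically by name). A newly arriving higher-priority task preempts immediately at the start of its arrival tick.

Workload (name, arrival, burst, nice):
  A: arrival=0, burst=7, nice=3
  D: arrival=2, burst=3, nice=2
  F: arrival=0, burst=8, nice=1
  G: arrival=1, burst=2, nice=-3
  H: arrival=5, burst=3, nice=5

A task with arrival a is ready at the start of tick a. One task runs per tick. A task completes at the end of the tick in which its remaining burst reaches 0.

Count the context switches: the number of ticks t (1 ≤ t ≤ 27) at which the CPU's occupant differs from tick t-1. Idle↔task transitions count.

context switches = 6

t=0: ready={A,F} → run F
t=1: ready={A,F,G} → run G
t=2: ready={A,D,F,G} → run G
t=3: ready={A,D,F} → run F
t=4: ready={A,D,F} → run F
t=5: ready={A,D,F,H} → run F
t=6: ready={A,D,F,H} → run F
t=7: ready={A,D,F,H} → run F
t=8: ready={A,D,F,H} → run F
t=9: ready={A,D,F,H} → run F
t=10: ready={A,D,H} → run D
t=11: ready={A,D,H} → run D
t=12: ready={A,D,H} → run D
t=13: ready={A,H} → run A
t=14: ready={A,H} → run A
t=15: ready={A,H} → run A
t=16: ready={A,H} → run A
t=17: ready={A,H} → run A
t=18: ready={A,H} → run A
t=19: ready={A,H} → run A
t=20: ready={H} → run H
t=21: ready={H} → run H
t=22: ready={H} → run H
t=23: (idle)
t=24: (idle)
t=25: (idle)
t=26: (idle)
t=27: (idle)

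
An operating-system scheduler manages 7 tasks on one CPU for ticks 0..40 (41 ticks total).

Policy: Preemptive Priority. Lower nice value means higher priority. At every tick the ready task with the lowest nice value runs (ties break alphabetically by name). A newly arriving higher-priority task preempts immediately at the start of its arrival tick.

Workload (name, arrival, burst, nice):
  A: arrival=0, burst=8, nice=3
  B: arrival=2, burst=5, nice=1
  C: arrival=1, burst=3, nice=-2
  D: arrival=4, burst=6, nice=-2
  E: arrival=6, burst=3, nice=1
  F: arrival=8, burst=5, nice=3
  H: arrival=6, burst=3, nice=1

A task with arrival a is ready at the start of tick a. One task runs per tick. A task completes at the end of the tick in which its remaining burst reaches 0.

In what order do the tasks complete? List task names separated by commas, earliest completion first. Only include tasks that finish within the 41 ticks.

completion order = C, D, B, E, H, A, F

t=0: ready={A} → run A
t=1: ready={A,C} → run C
t=2: ready={A,B,C} → run C
t=3: ready={A,B,C} → run C
t=4: ready={A,B,D} → run D
t=5: ready={A,B,D} → run D
t=6: ready={A,B,D,E,H} → run D
t=7: ready={A,B,D,E,H} → run D
t=8: ready={A,B,D,E,F,H} → run D
t=9: ready={A,B,D,E,F,H} → run D
t=10: ready={A,B,E,F,H} → run B
t=11: ready={A,B,E,F,H} → run B
t=12: ready={A,B,E,F,H} → run B
t=13: ready={A,B,E,F,H} → run B
t=14: ready={A,B,E,F,H} → run B
t=15: ready={A,E,F,H} → run E
t=16: ready={A,E,F,H} → run E
t=17: ready={A,E,F,H} → run E
t=18: ready={A,F,H} → run H
t=19: ready={A,F,H} → run H
t=20: ready={A,F,H} → run H
t=21: ready={A,F} → run A
t=22: ready={A,F} → run A
t=23: ready={A,F} → run A
t=24: ready={A,F} → run A
t=25: ready={A,F} → run A
t=26: ready={A,F} → run A
t=27: ready={A,F} → run A
t=28: ready={F} → run F
t=29: ready={F} → run F
t=30: ready={F} → run F
t=31: ready={F} → run F
t=32: ready={F} → run F
t=33: (idle)
t=34: (idle)
t=35: (idle)
t=36: (idle)
t=37: (idle)
t=38: (idle)
t=39: (idle)
t=40: (idle)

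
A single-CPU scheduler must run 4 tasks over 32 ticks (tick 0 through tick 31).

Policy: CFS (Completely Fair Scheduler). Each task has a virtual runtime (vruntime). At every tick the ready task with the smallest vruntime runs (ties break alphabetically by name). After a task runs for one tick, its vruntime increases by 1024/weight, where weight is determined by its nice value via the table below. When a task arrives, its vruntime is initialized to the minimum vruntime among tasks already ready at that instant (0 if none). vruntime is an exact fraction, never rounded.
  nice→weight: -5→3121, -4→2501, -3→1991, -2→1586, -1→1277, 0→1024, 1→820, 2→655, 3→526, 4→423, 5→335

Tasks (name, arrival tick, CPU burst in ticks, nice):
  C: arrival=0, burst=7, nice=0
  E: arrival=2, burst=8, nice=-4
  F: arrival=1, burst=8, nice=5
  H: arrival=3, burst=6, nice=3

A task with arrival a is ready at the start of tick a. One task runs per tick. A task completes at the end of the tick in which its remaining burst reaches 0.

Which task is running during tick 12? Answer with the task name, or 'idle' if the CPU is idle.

running at tick 12 = E

t=0: vr[C=0] → run C
t=1: vr[C=1 F=1] → run C
t=2: vr[C=2 E=1 F=1] → run E
t=3: vr[C=2 E=3525/2501 F=1 H=1] → run F
t=4: vr[C=2 E=3525/2501 F=1359/335 H=1] → run H
t=5: vr[C=2 E=3525/2501 F=1359/335 H=775/263] → run E
t=6: vr[C=2 E=4549/2501 F=1359/335 H=775/263] → run E
t=7: vr[C=2 E=5573/2501 F=1359/335 H=775/263] → run C
t=8: vr[C=3 E=5573/2501 F=1359/335 H=775/263] → run E
t=9: vr[C=3 E=6597/2501 F=1359/335 H=775/263] → run E
t=10: vr[C=3 E=7621/2501 F=1359/335 H=775/263] → run H
t=11: vr[C=3 E=7621/2501 F=1359/335 H=1287/263] → run C
t=12: vr[C=4 E=7621/2501 F=1359/335 H=1287/263] → run E
t=13: vr[C=4 E=8645/2501 F=1359/335 H=1287/263] → run E
t=14: vr[C=4 E=9669/2501 F=1359/335 H=1287/263] → run E
t=15: vr[C=4 F=1359/335 H=1287/263] → run C
t=16: vr[C=5 F=1359/335 H=1287/263] → run F
t=17: vr[C=5 F=2383/335 H=1287/263] → run H
t=18: vr[C=5 F=2383/335 H=1799/263] → run C
t=19: vr[C=6 F=2383/335 H=1799/263] → run C
t=20: vr[F=2383/335 H=1799/263] → run H
t=21: vr[F=2383/335 H=2311/263] → run F
t=22: vr[F=3407/335 H=2311/263] → run H
t=23: vr[F=3407/335 H=2823/263] → run F
t=24: vr[F=4431/335 H=2823/263] → run H
t=25: vr[F=4431/335] → run F
t=26: vr[F=1091/67] → run F
t=27: vr[F=6479/335] → run F
t=28: vr[F=7503/335] → run F
t=29: (idle)
t=30: (idle)
t=31: (idle)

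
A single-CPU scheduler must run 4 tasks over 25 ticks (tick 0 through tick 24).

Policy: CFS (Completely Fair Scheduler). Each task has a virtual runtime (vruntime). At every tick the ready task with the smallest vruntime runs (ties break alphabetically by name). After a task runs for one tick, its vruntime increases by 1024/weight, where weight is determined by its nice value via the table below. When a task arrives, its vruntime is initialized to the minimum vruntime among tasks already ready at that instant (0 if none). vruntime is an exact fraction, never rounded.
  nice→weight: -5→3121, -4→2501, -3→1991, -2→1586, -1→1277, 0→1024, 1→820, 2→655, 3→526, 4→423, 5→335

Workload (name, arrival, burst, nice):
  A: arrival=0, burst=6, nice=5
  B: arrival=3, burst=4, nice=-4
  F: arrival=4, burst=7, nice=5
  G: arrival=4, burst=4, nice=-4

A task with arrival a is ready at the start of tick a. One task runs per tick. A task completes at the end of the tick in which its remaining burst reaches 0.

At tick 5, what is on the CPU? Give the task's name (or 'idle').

running at tick 5 = F

t=0: vr[A=0] → run A
t=1: vr[A=1024/335] → run A
t=2: vr[A=2048/335] → run A
t=3: vr[A=3072/335 B=3072/335] → run A
t=4: vr[A=4096/335 B=3072/335 F=3072/335 G=3072/335] → run B
t=5: vr[A=4096/335 B=8026112/837835 F=3072/335 G=3072/335] → run F
t=6: vr[A=4096/335 B=8026112/837835 F=4096/335 G=3072/335] → run G
t=7: vr[A=4096/335 B=8026112/837835 F=4096/335 G=8026112/837835] → run B
t=8: vr[A=4096/335 B=8369152/837835 F=4096/335 G=8026112/837835] → run G
t=9: vr[A=4096/335 B=8369152/837835 F=4096/335 G=8369152/837835] → run B
t=10: vr[A=4096/335 B=8712192/837835 F=4096/335 G=8369152/837835] → run G
t=11: vr[A=4096/335 B=8712192/837835 F=4096/335 G=8712192/837835] → run B
t=12: vr[A=4096/335 F=4096/335 G=8712192/837835] → run G
t=13: vr[A=4096/335 F=4096/335] → run A
t=14: vr[A=1024/67 F=4096/335] → run F
t=15: vr[A=1024/67 F=1024/67] → run A
t=16: vr[F=1024/67] → run F
t=17: vr[F=6144/335] → run F
t=18: vr[F=7168/335] → run F
t=19: vr[F=8192/335] → run F
t=20: vr[F=9216/335] → run F
t=21: (idle)
t=22: (idle)
t=23: (idle)
t=24: (idle)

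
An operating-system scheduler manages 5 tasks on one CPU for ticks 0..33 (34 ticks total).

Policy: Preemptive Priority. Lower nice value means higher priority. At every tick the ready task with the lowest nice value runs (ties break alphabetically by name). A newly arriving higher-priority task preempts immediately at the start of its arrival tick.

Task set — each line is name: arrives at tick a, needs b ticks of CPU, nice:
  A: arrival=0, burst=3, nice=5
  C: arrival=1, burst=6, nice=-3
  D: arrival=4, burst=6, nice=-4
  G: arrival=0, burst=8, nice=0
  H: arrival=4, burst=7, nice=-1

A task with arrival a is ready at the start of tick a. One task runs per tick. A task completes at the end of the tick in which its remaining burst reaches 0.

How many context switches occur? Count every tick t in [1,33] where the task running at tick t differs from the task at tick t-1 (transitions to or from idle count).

context switches = 7

t=0: ready={A,G} → run G
t=1: ready={A,C,G} → run C
t=2: ready={A,C,G} → run C
t=3: ready={A,C,G} → run C
t=4: ready={A,C,D,G,H} → run D
t=5: ready={A,C,D,G,H} → run D
t=6: ready={A,C,D,G,H} → run D
t=7: ready={A,C,D,G,H} → run D
t=8: ready={A,C,D,G,H} → run D
t=9: ready={A,C,D,G,H} → run D
t=10: ready={A,C,G,H} → run C
t=11: ready={A,C,G,H} → run C
t=12: ready={A,C,G,H} → run C
t=13: ready={A,G,H} → run H
t=14: ready={A,G,H} → run H
t=15: ready={A,G,H} → run H
t=16: ready={A,G,H} → run H
t=17: ready={A,G,H} → run H
t=18: ready={A,G,H} → run H
t=19: ready={A,G,H} → run H
t=20: ready={A,G} → run G
t=21: ready={A,G} → run G
t=22: ready={A,G} → run G
t=23: ready={A,G} → run G
t=24: ready={A,G} → run G
t=25: ready={A,G} → run G
t=26: ready={A,G} → run G
t=27: ready={A} → run A
t=28: ready={A} → run A
t=29: ready={A} → run A
t=30: (idle)
t=31: (idle)
t=32: (idle)
t=33: (idle)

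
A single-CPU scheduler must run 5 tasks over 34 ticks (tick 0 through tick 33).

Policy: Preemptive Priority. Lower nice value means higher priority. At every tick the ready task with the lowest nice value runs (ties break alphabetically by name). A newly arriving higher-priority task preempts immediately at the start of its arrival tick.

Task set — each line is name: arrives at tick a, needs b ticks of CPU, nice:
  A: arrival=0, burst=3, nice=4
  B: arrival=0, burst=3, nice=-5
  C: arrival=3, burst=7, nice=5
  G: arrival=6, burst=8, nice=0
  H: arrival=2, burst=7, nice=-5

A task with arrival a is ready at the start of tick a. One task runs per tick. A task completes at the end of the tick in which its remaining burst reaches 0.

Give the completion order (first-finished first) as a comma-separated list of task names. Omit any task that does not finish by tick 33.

completion order = B, H, G, A, C

t=0: ready={A,B} → run B
t=1: ready={A,B} → run B
t=2: ready={A,B,H} → run B
t=3: ready={A,C,H} → run H
t=4: ready={A,C,H} → run H
t=5: ready={A,C,H} → run H
t=6: ready={A,C,G,H} → run H
t=7: ready={A,C,G,H} → run H
t=8: ready={A,C,G,H} → run H
t=9: ready={A,C,G,H} → run H
t=10: ready={A,C,G} → run G
t=11: ready={A,C,G} → run G
t=12: ready={A,C,G} → run G
t=13: ready={A,C,G} → run G
t=14: ready={A,C,G} → run G
t=15: ready={A,C,G} → run G
t=16: ready={A,C,G} → run G
t=17: ready={A,C,G} → run G
t=18: ready={A,C} → run A
t=19: ready={A,C} → run A
t=20: ready={A,C} → run A
t=21: ready={C} → run C
t=22: ready={C} → run C
t=23: ready={C} → run C
t=24: ready={C} → run C
t=25: ready={C} → run C
t=26: ready={C} → run C
t=27: ready={C} → run C
t=28: (idle)
t=29: (idle)
t=30: (idle)
t=31: (idle)
t=32: (idle)
t=33: (idle)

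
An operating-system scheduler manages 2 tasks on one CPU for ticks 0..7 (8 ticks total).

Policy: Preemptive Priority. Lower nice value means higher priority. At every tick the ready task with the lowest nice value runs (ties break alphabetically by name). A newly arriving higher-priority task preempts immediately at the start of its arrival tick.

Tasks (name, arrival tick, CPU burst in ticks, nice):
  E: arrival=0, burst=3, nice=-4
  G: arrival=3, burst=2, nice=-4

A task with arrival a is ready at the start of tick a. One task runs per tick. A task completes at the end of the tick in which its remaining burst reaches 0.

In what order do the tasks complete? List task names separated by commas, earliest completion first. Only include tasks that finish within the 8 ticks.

completion order = E, G

t=0: ready={E} → run E
t=1: ready={E} → run E
t=2: ready={E} → run E
t=3: ready={G} → run G
t=4: ready={G} → run G
t=5: (idle)
t=6: (idle)
t=7: (idle)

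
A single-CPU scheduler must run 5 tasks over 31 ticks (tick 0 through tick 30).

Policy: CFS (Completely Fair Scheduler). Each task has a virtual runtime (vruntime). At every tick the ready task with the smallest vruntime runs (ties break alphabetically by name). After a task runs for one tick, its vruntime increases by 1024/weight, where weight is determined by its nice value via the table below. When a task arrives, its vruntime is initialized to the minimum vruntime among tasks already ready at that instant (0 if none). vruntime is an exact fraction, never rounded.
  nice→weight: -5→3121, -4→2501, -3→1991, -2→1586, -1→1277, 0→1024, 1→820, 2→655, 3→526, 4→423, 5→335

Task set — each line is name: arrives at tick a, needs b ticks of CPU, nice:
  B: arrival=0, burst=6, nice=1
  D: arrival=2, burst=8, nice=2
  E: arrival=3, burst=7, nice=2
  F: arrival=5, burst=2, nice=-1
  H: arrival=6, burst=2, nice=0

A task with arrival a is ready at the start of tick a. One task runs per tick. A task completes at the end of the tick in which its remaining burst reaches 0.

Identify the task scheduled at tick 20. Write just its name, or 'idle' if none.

running at tick 20 = D

t=0: vr[B=0] → run B
t=1: vr[B=256/205] → run B
t=2: vr[B=512/205 D=512/205] → run B
t=3: vr[B=768/205 D=512/205 E=512/205] → run D
t=4: vr[B=768/205 D=109056/26855 E=512/205] → run E
t=5: vr[B=768/205 D=109056/26855 E=109056/26855 F=768/205] → run B
t=6: vr[B=1024/205 D=109056/26855 E=109056/26855 F=768/205 H=768/205] → run F
t=7: vr[B=1024/205 D=109056/26855 E=109056/26855 F=1190656/261785 H=768/205] → run H
t=8: vr[B=1024/205 D=109056/26855 E=109056/26855 F=1190656/261785 H=973/205] → run D
t=9: vr[B=1024/205 D=30208/5371 E=109056/26855 F=1190656/261785 H=973/205] → run E
t=10: vr[B=1024/205 D=30208/5371 E=30208/5371 F=1190656/261785 H=973/205] → run F
t=11: vr[B=1024/205 D=30208/5371 E=30208/5371 H=973/205] → run H
t=12: vr[B=1024/205 D=30208/5371 E=30208/5371] → run B
t=13: vr[B=256/41 D=30208/5371 E=30208/5371] → run D
t=14: vr[B=256/41 D=193024/26855 E=30208/5371] → run E
t=15: vr[B=256/41 D=193024/26855 E=193024/26855] → run B
t=16: vr[D=193024/26855 E=193024/26855] → run D
t=17: vr[D=235008/26855 E=193024/26855] → run E
t=18: vr[D=235008/26855 E=235008/26855] → run D
t=19: vr[D=276992/26855 E=235008/26855] → run E
t=20: vr[D=276992/26855 E=276992/26855] → run D
t=21: vr[D=318976/26855 E=276992/26855] → run E
t=22: vr[D=318976/26855 E=318976/26855] → run D
t=23: vr[D=72192/5371 E=318976/26855] → run E
t=24: vr[D=72192/5371] → run D
t=25: (idle)
t=26: (idle)
t=27: (idle)
t=28: (idle)
t=29: (idle)
t=30: (idle)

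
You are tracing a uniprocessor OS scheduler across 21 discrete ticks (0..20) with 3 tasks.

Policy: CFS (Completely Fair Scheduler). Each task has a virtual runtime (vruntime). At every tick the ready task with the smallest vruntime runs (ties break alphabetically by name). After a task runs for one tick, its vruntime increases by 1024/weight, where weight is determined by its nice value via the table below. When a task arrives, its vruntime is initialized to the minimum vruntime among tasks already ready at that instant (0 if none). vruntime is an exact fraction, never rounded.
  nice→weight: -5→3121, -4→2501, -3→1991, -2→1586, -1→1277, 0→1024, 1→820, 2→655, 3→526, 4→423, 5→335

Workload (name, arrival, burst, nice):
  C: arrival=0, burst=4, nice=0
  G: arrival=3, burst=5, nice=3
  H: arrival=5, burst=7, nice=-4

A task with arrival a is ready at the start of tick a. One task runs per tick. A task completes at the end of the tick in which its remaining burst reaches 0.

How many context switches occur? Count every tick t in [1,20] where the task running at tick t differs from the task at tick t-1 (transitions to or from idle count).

context switches = 6

t=0: vr[C=0] → run C
t=1: vr[C=1] → run C
t=2: vr[C=2] → run C
t=3: vr[C=3 G=3] → run C
t=4: vr[G=3] → run G
t=5: vr[G=1301/263 H=1301/263] → run G
t=6: vr[G=1813/263 H=1301/263] → run H
t=7: vr[G=1813/263 H=3523113/657763] → run H
t=8: vr[G=1813/263 H=3792425/657763] → run H
t=9: vr[G=1813/263 H=4061737/657763] → run H
t=10: vr[G=1813/263 H=4331049/657763] → run H
t=11: vr[G=1813/263 H=4600361/657763] → run G
t=12: vr[G=2325/263 H=4600361/657763] → run H
t=13: vr[G=2325/263 H=4869673/657763] → run H
t=14: vr[G=2325/263] → run G
t=15: vr[G=2837/263] → run G
t=16: (idle)
t=17: (idle)
t=18: (idle)
t=19: (idle)
t=20: (idle)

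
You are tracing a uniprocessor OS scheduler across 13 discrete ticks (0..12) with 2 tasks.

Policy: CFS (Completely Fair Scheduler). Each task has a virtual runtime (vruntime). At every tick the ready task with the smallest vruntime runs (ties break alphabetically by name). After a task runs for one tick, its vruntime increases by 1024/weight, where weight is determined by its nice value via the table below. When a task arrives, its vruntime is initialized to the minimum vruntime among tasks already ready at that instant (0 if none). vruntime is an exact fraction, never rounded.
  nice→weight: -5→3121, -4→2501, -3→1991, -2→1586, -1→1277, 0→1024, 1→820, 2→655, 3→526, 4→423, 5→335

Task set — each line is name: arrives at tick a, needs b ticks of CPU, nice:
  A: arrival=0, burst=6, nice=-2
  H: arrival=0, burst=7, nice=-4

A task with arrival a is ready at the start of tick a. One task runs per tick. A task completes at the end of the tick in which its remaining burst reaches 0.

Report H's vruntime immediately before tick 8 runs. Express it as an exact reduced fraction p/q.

vruntime(H, start of tick 8) = 5120/2501

t=0: vr[A=0 H=0] → run A
t=1: vr[A=512/793 H=0] → run H
t=2: vr[A=512/793 H=1024/2501] → run H
t=3: vr[A=512/793 H=2048/2501] → run A
t=4: vr[A=1024/793 H=2048/2501] → run H
t=5: vr[A=1024/793 H=3072/2501] → run H
t=6: vr[A=1024/793 H=4096/2501] → run A
t=7: vr[A=1536/793 H=4096/2501] → run H
t=8: vr[A=1536/793 H=5120/2501] → run A
t=9: vr[A=2048/793 H=5120/2501] → run H
t=10: vr[A=2048/793 H=6144/2501] → run H
t=11: vr[A=2048/793] → run A
t=12: vr[A=2560/793] → run A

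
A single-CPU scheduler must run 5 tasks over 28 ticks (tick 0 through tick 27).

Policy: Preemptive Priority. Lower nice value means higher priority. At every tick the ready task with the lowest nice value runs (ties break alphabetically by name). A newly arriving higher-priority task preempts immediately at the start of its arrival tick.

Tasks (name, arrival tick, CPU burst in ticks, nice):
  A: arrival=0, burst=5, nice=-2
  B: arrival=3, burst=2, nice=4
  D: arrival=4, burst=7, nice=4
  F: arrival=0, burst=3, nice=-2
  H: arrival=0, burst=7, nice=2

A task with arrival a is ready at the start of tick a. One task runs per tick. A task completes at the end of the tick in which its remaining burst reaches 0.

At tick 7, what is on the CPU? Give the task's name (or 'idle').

running at tick 7 = F

t=0: ready={A,F,H} → run A
t=1: ready={A,F,H} → run A
t=2: ready={A,F,H} → run A
t=3: ready={A,B,F,H} → run A
t=4: ready={A,B,D,F,H} → run A
t=5: ready={B,D,F,H} → run F
t=6: ready={B,D,F,H} → run F
t=7: ready={B,D,F,H} → run F
t=8: ready={B,D,H} → run H
t=9: ready={B,D,H} → run H
t=10: ready={B,D,H} → run H
t=11: ready={B,D,H} → run H
t=12: ready={B,D,H} → run H
t=13: ready={B,D,H} → run H
t=14: ready={B,D,H} → run H
t=15: ready={B,D} → run B
t=16: ready={B,D} → run B
t=17: ready={D} → run D
t=18: ready={D} → run D
t=19: ready={D} → run D
t=20: ready={D} → run D
t=21: ready={D} → run D
t=22: ready={D} → run D
t=23: ready={D} → run D
t=24: (idle)
t=25: (idle)
t=26: (idle)
t=27: (idle)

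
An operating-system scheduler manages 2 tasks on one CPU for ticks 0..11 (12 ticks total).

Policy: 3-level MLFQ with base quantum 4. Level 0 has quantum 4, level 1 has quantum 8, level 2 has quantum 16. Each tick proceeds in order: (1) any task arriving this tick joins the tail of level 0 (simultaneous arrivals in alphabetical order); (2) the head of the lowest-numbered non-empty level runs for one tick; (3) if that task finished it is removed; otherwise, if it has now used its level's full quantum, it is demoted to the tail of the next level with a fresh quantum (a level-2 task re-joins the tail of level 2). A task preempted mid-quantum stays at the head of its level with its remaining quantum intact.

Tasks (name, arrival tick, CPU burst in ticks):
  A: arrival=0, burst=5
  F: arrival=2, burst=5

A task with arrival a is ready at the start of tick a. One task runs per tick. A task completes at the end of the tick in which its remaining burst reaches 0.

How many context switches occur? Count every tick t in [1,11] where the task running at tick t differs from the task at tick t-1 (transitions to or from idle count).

context switches = 4

t=0: L0/L1/L2 = A/-/- → run A
t=1: L0/L1/L2 = A/-/- → run A
t=2: L0/L1/L2 = AF/-/- → run A
t=3: L0/L1/L2 = AF/-/- → run A
t=4: L0/L1/L2 = F/A/- → run F
t=5: L0/L1/L2 = F/A/- → run F
t=6: L0/L1/L2 = F/A/- → run F
t=7: L0/L1/L2 = F/A/- → run F
t=8: L0/L1/L2 = -/AF/- → run A
t=9: L0/L1/L2 = -/F/- → run F
t=10: (idle)
t=11: (idle)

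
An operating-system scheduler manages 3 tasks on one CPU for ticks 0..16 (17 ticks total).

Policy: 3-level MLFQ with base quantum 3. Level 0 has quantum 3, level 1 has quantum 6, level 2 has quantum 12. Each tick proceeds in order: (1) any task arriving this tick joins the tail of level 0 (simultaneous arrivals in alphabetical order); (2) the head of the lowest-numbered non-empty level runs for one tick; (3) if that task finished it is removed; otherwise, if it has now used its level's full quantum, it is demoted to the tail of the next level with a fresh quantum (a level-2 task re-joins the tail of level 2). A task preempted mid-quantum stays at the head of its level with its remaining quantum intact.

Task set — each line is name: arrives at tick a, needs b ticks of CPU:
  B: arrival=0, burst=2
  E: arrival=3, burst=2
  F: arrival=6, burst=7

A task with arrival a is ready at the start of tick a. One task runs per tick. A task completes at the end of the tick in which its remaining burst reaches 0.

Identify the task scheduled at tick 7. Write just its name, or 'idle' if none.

t=0: L0/L1/L2 = B/-/- → run B
t=1: L0/L1/L2 = B/-/- → run B
t=2: (idle)
t=3: L0/L1/L2 = E/-/- → run E
t=4: L0/L1/L2 = E/-/- → run E
t=5: (idle)
t=6: L0/L1/L2 = F/-/- → run F
t=7: L0/L1/L2 = F/-/- → run F
t=8: L0/L1/L2 = F/-/- → run F
t=9: L0/L1/L2 = -/F/- → run F
t=10: L0/L1/L2 = -/F/- → run F
t=11: L0/L1/L2 = -/F/- → run F
t=12: L0/L1/L2 = -/F/- → run F
t=13: (idle)
t=14: (idle)
t=15: (idle)
t=16: (idle)

running at tick 7 = F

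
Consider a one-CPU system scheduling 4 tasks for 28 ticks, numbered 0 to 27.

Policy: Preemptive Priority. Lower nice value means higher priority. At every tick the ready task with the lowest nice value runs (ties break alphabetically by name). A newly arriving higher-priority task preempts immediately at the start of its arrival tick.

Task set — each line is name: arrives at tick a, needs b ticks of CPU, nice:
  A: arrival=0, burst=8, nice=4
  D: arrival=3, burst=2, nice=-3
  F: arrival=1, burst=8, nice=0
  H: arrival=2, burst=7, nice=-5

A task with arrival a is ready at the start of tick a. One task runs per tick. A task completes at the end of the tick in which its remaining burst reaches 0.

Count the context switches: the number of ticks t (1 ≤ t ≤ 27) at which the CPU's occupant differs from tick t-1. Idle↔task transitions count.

context switches = 6

t=0: ready={A} → run A
t=1: ready={A,F} → run F
t=2: ready={A,F,H} → run H
t=3: ready={A,D,F,H} → run H
t=4: ready={A,D,F,H} → run H
t=5: ready={A,D,F,H} → run H
t=6: ready={A,D,F,H} → run H
t=7: ready={A,D,F,H} → run H
t=8: ready={A,D,F,H} → run H
t=9: ready={A,D,F} → run D
t=10: ready={A,D,F} → run D
t=11: ready={A,F} → run F
t=12: ready={A,F} → run F
t=13: ready={A,F} → run F
t=14: ready={A,F} → run F
t=15: ready={A,F} → run F
t=16: ready={A,F} → run F
t=17: ready={A,F} → run F
t=18: ready={A} → run A
t=19: ready={A} → run A
t=20: ready={A} → run A
t=21: ready={A} → run A
t=22: ready={A} → run A
t=23: ready={A} → run A
t=24: ready={A} → run A
t=25: (idle)
t=26: (idle)
t=27: (idle)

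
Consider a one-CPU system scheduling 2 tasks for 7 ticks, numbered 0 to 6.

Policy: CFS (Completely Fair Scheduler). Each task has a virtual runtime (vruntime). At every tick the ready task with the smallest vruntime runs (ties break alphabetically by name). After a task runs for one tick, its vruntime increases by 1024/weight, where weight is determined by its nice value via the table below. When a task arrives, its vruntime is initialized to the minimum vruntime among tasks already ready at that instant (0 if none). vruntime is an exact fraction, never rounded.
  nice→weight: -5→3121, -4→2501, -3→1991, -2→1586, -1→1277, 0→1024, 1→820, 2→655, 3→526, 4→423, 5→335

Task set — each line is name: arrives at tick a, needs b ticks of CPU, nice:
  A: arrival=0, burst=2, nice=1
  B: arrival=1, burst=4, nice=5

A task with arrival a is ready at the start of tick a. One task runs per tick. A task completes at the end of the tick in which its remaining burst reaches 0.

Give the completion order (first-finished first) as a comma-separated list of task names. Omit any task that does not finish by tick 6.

completion order = A, B

t=0: vr[A=0] → run A
t=1: vr[A=256/205 B=256/205] → run A
t=2: vr[B=256/205] → run B
t=3: vr[B=59136/13735] → run B
t=4: vr[B=20224/2747] → run B
t=5: vr[B=143104/13735] → run B
t=6: (idle)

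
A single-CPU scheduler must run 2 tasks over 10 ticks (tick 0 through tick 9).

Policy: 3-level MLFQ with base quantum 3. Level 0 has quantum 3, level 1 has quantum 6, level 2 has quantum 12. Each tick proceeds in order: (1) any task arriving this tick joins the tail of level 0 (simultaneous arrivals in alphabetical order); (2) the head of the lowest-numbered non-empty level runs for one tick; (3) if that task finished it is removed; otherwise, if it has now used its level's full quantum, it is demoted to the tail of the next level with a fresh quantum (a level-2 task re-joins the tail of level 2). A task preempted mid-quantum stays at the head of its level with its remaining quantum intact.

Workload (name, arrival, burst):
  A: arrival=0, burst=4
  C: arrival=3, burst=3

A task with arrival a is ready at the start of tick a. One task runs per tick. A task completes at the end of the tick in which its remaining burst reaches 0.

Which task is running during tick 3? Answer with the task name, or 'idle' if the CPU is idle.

running at tick 3 = C

t=0: L0/L1/L2 = A/-/- → run A
t=1: L0/L1/L2 = A/-/- → run A
t=2: L0/L1/L2 = A/-/- → run A
t=3: L0/L1/L2 = C/A/- → run C
t=4: L0/L1/L2 = C/A/- → run C
t=5: L0/L1/L2 = C/A/- → run C
t=6: L0/L1/L2 = -/A/- → run A
t=7: (idle)
t=8: (idle)
t=9: (idle)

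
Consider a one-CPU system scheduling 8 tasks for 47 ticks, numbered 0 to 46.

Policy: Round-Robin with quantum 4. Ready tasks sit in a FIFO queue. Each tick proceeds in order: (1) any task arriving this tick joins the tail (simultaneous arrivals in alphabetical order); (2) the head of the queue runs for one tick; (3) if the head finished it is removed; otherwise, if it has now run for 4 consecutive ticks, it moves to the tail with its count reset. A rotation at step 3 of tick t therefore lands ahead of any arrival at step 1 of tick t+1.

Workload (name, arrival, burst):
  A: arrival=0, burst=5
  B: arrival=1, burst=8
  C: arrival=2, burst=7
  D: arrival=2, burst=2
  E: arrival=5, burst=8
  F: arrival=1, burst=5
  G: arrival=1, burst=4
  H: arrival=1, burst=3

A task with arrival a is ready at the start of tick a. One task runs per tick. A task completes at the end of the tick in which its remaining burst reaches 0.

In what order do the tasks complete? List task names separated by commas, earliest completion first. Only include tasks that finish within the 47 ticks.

completion order = G, H, D, A, B, F, C, E

t=0: queue=[A] q_used=0 → run A
t=1: queue=[A,B,F,G,H] q_used=1 → run A
t=2: queue=[A,B,F,G,H,C,D] q_used=2 → run A
t=3: queue=[A,B,F,G,H,C,D] q_used=3 → run A
t=4: queue=[B,F,G,H,C,D,A] q_used=0 → run B
t=5: queue=[B,F,G,H,C,D,A,E] q_used=1 → run B
t=6: queue=[B,F,G,H,C,D,A,E] q_used=2 → run B
t=7: queue=[B,F,G,H,C,D,A,E] q_used=3 → run B
t=8: queue=[F,G,H,C,D,A,E,B] q_used=0 → run F
t=9: queue=[F,G,H,C,D,A,E,B] q_used=1 → run F
t=10: queue=[F,G,H,C,D,A,E,B] q_used=2 → run F
t=11: queue=[F,G,H,C,D,A,E,B] q_used=3 → run F
t=12: queue=[G,H,C,D,A,E,B,F] q_used=0 → run G
t=13: queue=[G,H,C,D,A,E,B,F] q_used=1 → run G
t=14: queue=[G,H,C,D,A,E,B,F] q_used=2 → run G
t=15: queue=[G,H,C,D,A,E,B,F] q_used=3 → run G
t=16: queue=[H,C,D,A,E,B,F] q_used=0 → run H
t=17: queue=[H,C,D,A,E,B,F] q_used=1 → run H
t=18: queue=[H,C,D,A,E,B,F] q_used=2 → run H
t=19: queue=[C,D,A,E,B,F] q_used=0 → run C
t=20: queue=[C,D,A,E,B,F] q_used=1 → run C
t=21: queue=[C,D,A,E,B,F] q_used=2 → run C
t=22: queue=[C,D,A,E,B,F] q_used=3 → run C
t=23: queue=[D,A,E,B,F,C] q_used=0 → run D
t=24: queue=[D,A,E,B,F,C] q_used=1 → run D
t=25: queue=[A,E,B,F,C] q_used=0 → run A
t=26: queue=[E,B,F,C] q_used=0 → run E
t=27: queue=[E,B,F,C] q_used=1 → run E
t=28: queue=[E,B,F,C] q_used=2 → run E
t=29: queue=[E,B,F,C] q_used=3 → run E
t=30: queue=[B,F,C,E] q_used=0 → run B
t=31: queue=[B,F,C,E] q_used=1 → run B
t=32: queue=[B,F,C,E] q_used=2 → run B
t=33: queue=[B,F,C,E] q_used=3 → run B
t=34: queue=[F,C,E] q_used=0 → run F
t=35: queue=[C,E] q_used=0 → run C
t=36: queue=[C,E] q_used=1 → run C
t=37: queue=[C,E] q_used=2 → run C
t=38: queue=[E] q_used=0 → run E
t=39: queue=[E] q_used=1 → run E
t=40: queue=[E] q_used=2 → run E
t=41: queue=[E] q_used=3 → run E
t=42: (idle)
t=43: (idle)
t=44: (idle)
t=45: (idle)
t=46: (idle)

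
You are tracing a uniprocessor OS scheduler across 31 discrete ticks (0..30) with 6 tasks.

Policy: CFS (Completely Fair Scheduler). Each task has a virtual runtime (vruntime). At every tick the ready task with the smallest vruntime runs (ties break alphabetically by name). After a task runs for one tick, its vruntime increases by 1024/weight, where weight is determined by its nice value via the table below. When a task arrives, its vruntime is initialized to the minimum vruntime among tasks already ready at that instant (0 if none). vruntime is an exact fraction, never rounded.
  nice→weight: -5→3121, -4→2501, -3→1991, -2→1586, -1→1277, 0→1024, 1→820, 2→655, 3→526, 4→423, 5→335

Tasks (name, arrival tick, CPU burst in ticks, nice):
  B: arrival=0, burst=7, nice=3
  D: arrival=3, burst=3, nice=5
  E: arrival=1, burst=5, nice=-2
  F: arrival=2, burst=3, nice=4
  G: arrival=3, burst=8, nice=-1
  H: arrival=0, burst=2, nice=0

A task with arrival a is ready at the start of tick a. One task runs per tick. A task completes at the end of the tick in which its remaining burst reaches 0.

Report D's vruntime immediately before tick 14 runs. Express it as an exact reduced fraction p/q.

t=0: vr[B=0 H=0] → run B
t=1: vr[B=512/263 E=0 H=0] → run E
t=2: vr[B=512/263 E=512/793 F=0 H=0] → run F
t=3: vr[B=512/263 D=0 E=512/793 F=1024/423 G=0 H=0] → run D
t=4: vr[B=512/263 D=1024/335 E=512/793 F=1024/423 G=0 H=0] → run G
t=5: vr[B=512/263 D=1024/335 E=512/793 F=1024/423 G=1024/1277 H=0] → run H
t=6: vr[B=512/263 D=1024/335 E=512/793 F=1024/423 G=1024/1277 H=1] → run E
t=7: vr[B=512/263 D=1024/335 E=1024/793 F=1024/423 G=1024/1277 H=1] → run G
t=8: vr[B=512/263 D=1024/335 E=1024/793 F=1024/423 G=2048/1277 H=1] → run H
t=9: vr[B=512/263 D=1024/335 E=1024/793 F=1024/423 G=2048/1277] → run E
t=10: vr[B=512/263 D=1024/335 E=1536/793 F=1024/423 G=2048/1277] → run G
t=11: vr[B=512/263 D=1024/335 E=1536/793 F=1024/423 G=3072/1277] → run E
t=12: vr[B=512/263 D=1024/335 E=2048/793 F=1024/423 G=3072/1277] → run B
t=13: vr[B=1024/263 D=1024/335 E=2048/793 F=1024/423 G=3072/1277] → run G
t=14: vr[B=1024/263 D=1024/335 E=2048/793 F=1024/423 G=4096/1277] → run F
t=15: vr[B=1024/263 D=1024/335 E=2048/793 F=2048/423 G=4096/1277] → run E
t=16: vr[B=1024/263 D=1024/335 F=2048/423 G=4096/1277] → run D
t=17: vr[B=1024/263 D=2048/335 F=2048/423 G=4096/1277] → run G
t=18: vr[B=1024/263 D=2048/335 F=2048/423 G=5120/1277] → run B
t=19: vr[B=1536/263 D=2048/335 F=2048/423 G=5120/1277] → run G
t=20: vr[B=1536/263 D=2048/335 F=2048/423 G=6144/1277] → run G
t=21: vr[B=1536/263 D=2048/335 F=2048/423 G=7168/1277] → run F
t=22: vr[B=1536/263 D=2048/335 G=7168/1277] → run G
t=23: vr[B=1536/263 D=2048/335] → run B
t=24: vr[B=2048/263 D=2048/335] → run D
t=25: vr[B=2048/263] → run B
t=26: vr[B=2560/263] → run B
t=27: vr[B=3072/263] → run B
t=28: (idle)
t=29: (idle)
t=30: (idle)

vruntime(D, start of tick 14) = 1024/335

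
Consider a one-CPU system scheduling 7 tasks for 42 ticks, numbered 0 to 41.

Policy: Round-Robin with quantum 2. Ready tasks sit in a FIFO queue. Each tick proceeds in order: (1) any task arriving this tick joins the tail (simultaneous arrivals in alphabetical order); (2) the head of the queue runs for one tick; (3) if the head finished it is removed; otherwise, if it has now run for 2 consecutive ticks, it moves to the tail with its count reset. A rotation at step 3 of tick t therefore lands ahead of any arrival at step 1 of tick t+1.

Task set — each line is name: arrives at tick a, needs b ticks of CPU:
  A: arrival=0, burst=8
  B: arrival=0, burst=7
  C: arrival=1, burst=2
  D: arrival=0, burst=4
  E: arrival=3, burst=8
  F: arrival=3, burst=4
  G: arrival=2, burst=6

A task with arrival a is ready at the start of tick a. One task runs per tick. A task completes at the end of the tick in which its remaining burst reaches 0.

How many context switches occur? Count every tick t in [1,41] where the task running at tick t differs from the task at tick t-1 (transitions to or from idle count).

context switches = 20

t=0: queue=[A,B,D] q_used=0 → run A
t=1: queue=[A,B,D,C] q_used=1 → run A
t=2: queue=[B,D,C,A,G] q_used=0 → run B
t=3: queue=[B,D,C,A,G,E,F] q_used=1 → run B
t=4: queue=[D,C,A,G,E,F,B] q_used=0 → run D
t=5: queue=[D,C,A,G,E,F,B] q_used=1 → run D
t=6: queue=[C,A,G,E,F,B,D] q_used=0 → run C
t=7: queue=[C,A,G,E,F,B,D] q_used=1 → run C
t=8: queue=[A,G,E,F,B,D] q_used=0 → run A
t=9: queue=[A,G,E,F,B,D] q_used=1 → run A
t=10: queue=[G,E,F,B,D,A] q_used=0 → run G
t=11: queue=[G,E,F,B,D,A] q_used=1 → run G
t=12: queue=[E,F,B,D,A,G] q_used=0 → run E
t=13: queue=[E,F,B,D,A,G] q_used=1 → run E
t=14: queue=[F,B,D,A,G,E] q_used=0 → run F
t=15: queue=[F,B,D,A,G,E] q_used=1 → run F
t=16: queue=[B,D,A,G,E,F] q_used=0 → run B
t=17: queue=[B,D,A,G,E,F] q_used=1 → run B
t=18: queue=[D,A,G,E,F,B] q_used=0 → run D
t=19: queue=[D,A,G,E,F,B] q_used=1 → run D
t=20: queue=[A,G,E,F,B] q_used=0 → run A
t=21: queue=[A,G,E,F,B] q_used=1 → run A
t=22: queue=[G,E,F,B,A] q_used=0 → run G
t=23: queue=[G,E,F,B,A] q_used=1 → run G
t=24: queue=[E,F,B,A,G] q_used=0 → run E
t=25: queue=[E,F,B,A,G] q_used=1 → run E
t=26: queue=[F,B,A,G,E] q_used=0 → run F
t=27: queue=[F,B,A,G,E] q_used=1 → run F
t=28: queue=[B,A,G,E] q_used=0 → run B
t=29: queue=[B,A,G,E] q_used=1 → run B
t=30: queue=[A,G,E,B] q_used=0 → run A
t=31: queue=[A,G,E,B] q_used=1 → run A
t=32: queue=[G,E,B] q_used=0 → run G
t=33: queue=[G,E,B] q_used=1 → run G
t=34: queue=[E,B] q_used=0 → run E
t=35: queue=[E,B] q_used=1 → run E
t=36: queue=[B,E] q_used=0 → run B
t=37: queue=[E] q_used=0 → run E
t=38: queue=[E] q_used=1 → run E
t=39: (idle)
t=40: (idle)
t=41: (idle)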